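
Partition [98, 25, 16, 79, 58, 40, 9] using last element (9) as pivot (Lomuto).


Pivot: 9
Place pivot at 0: [9, 25, 16, 79, 58, 40, 98]

Partitioned: [9, 25, 16, 79, 58, 40, 98]


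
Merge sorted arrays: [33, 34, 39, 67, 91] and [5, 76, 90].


Take 5 from B
Take 33 from A
Take 34 from A
Take 39 from A
Take 67 from A
Take 76 from B
Take 90 from B

Merged: [5, 33, 34, 39, 67, 76, 90, 91]


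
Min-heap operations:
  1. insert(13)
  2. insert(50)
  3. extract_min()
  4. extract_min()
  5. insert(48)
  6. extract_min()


insert(13) -> [13]
insert(50) -> [13, 50]
extract_min()->13, [50]
extract_min()->50, []
insert(48) -> [48]
extract_min()->48, []

Final heap: []


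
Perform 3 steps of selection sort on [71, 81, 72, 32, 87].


Initial: [71, 81, 72, 32, 87]
Step 1: min=32 at 3
  Swap: [32, 81, 72, 71, 87]
Step 2: min=71 at 3
  Swap: [32, 71, 72, 81, 87]
Step 3: min=72 at 2
  Swap: [32, 71, 72, 81, 87]

After 3 steps: [32, 71, 72, 81, 87]


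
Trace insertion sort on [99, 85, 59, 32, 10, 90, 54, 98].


Initial: [99, 85, 59, 32, 10, 90, 54, 98]
Insert 85: [85, 99, 59, 32, 10, 90, 54, 98]
Insert 59: [59, 85, 99, 32, 10, 90, 54, 98]
Insert 32: [32, 59, 85, 99, 10, 90, 54, 98]
Insert 10: [10, 32, 59, 85, 99, 90, 54, 98]
Insert 90: [10, 32, 59, 85, 90, 99, 54, 98]
Insert 54: [10, 32, 54, 59, 85, 90, 99, 98]
Insert 98: [10, 32, 54, 59, 85, 90, 98, 99]

Sorted: [10, 32, 54, 59, 85, 90, 98, 99]


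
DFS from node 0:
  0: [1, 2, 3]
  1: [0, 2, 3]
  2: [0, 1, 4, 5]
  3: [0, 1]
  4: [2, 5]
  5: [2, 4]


Visit 0, push [3, 2, 1]
Visit 1, push [3, 2]
Visit 2, push [5, 4]
Visit 4, push [5]
Visit 5, push []
Visit 3, push []

DFS order: [0, 1, 2, 4, 5, 3]


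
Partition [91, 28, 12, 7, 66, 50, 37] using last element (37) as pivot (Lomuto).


Pivot: 37
  28 <= 37: swap -> [28, 91, 12, 7, 66, 50, 37]
  12 <= 37: swap -> [28, 12, 91, 7, 66, 50, 37]
  7 <= 37: swap -> [28, 12, 7, 91, 66, 50, 37]
Place pivot at 3: [28, 12, 7, 37, 66, 50, 91]

Partitioned: [28, 12, 7, 37, 66, 50, 91]


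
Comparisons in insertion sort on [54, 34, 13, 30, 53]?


Algorithm: insertion sort
Input: [54, 34, 13, 30, 53]
Sorted: [13, 30, 34, 53, 54]

8


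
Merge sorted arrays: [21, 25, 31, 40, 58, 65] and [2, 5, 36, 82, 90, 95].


Take 2 from B
Take 5 from B
Take 21 from A
Take 25 from A
Take 31 from A
Take 36 from B
Take 40 from A
Take 58 from A
Take 65 from A

Merged: [2, 5, 21, 25, 31, 36, 40, 58, 65, 82, 90, 95]


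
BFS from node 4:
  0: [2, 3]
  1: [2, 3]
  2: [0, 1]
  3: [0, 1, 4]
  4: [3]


Visit 4, enqueue [3]
Visit 3, enqueue [0, 1]
Visit 0, enqueue [2]
Visit 1, enqueue []
Visit 2, enqueue []

BFS order: [4, 3, 0, 1, 2]


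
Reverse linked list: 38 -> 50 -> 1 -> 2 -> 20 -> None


Step 1: curr=38, set curr.next=prev(None) | reversed so far: 38
Step 2: curr=50, set curr.next=prev(38) | reversed so far: 50 -> 38
Step 3: curr=1, set curr.next=prev(50) | reversed so far: 1 -> 50 -> 38
Step 4: curr=2, set curr.next=prev(1) | reversed so far: 2 -> 1 -> 50 -> 38
Step 5: curr=20, set curr.next=prev(2) | reversed so far: 20 -> 2 -> 1 -> 50 -> 38

20 -> 2 -> 1 -> 50 -> 38 -> None


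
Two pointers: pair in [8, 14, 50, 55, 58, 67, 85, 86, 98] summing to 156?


lo=0(8)+hi=8(98)=106
lo=1(14)+hi=8(98)=112
lo=2(50)+hi=8(98)=148
lo=3(55)+hi=8(98)=153
lo=4(58)+hi=8(98)=156

Yes: 58+98=156


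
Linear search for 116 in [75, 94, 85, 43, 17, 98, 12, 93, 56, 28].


i=0: 75!=116
i=1: 94!=116
i=2: 85!=116
i=3: 43!=116
i=4: 17!=116
i=5: 98!=116
i=6: 12!=116
i=7: 93!=116
i=8: 56!=116
i=9: 28!=116

Not found, 10 comps


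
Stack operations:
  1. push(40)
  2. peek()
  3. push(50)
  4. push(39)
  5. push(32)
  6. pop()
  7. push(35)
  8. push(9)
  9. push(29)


push(40) -> [40]
peek()->40
push(50) -> [40, 50]
push(39) -> [40, 50, 39]
push(32) -> [40, 50, 39, 32]
pop()->32, [40, 50, 39]
push(35) -> [40, 50, 39, 35]
push(9) -> [40, 50, 39, 35, 9]
push(29) -> [40, 50, 39, 35, 9, 29]

Final stack: [40, 50, 39, 35, 9, 29]


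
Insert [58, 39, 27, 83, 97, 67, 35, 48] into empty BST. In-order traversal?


Insert 58: root
Insert 39: L from 58
Insert 27: L from 58 -> L from 39
Insert 83: R from 58
Insert 97: R from 58 -> R from 83
Insert 67: R from 58 -> L from 83
Insert 35: L from 58 -> L from 39 -> R from 27
Insert 48: L from 58 -> R from 39

In-order: [27, 35, 39, 48, 58, 67, 83, 97]


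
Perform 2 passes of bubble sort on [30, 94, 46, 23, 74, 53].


Initial: [30, 94, 46, 23, 74, 53]
Pass 1: [30, 46, 23, 74, 53, 94] (4 swaps)
Pass 2: [30, 23, 46, 53, 74, 94] (2 swaps)

After 2 passes: [30, 23, 46, 53, 74, 94]


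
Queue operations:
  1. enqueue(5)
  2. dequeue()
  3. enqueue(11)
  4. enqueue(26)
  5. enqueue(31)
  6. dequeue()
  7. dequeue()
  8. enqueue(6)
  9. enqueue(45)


enqueue(5) -> [5]
dequeue()->5, []
enqueue(11) -> [11]
enqueue(26) -> [11, 26]
enqueue(31) -> [11, 26, 31]
dequeue()->11, [26, 31]
dequeue()->26, [31]
enqueue(6) -> [31, 6]
enqueue(45) -> [31, 6, 45]

Final queue: [31, 6, 45]


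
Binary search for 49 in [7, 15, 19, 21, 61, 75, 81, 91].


Step 1: lo=0, hi=7, mid=3, val=21
Step 2: lo=4, hi=7, mid=5, val=75
Step 3: lo=4, hi=4, mid=4, val=61

Not found


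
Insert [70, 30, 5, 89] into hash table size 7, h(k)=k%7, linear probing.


Insert 70: h=0 -> slot 0
Insert 30: h=2 -> slot 2
Insert 5: h=5 -> slot 5
Insert 89: h=5, 1 probes -> slot 6

Table: [70, None, 30, None, None, 5, 89]


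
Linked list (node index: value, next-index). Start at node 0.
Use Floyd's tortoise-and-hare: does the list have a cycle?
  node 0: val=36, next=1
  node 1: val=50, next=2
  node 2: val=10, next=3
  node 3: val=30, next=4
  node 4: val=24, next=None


Floyd's tortoise (slow, +1) and hare (fast, +2):
  init: slow=0, fast=0
  step 1: slow=1, fast=2
  step 2: slow=2, fast=4
  step 3: fast -> None, no cycle

Cycle: no


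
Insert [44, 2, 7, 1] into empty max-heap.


Insert 44: [44]
Insert 2: [44, 2]
Insert 7: [44, 2, 7]
Insert 1: [44, 2, 7, 1]

Final heap: [44, 2, 7, 1]


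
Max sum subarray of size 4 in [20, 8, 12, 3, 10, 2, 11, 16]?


[0:4]: 43
[1:5]: 33
[2:6]: 27
[3:7]: 26
[4:8]: 39

Max: 43 at [0:4]


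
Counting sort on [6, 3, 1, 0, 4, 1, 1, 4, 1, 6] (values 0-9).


Input: [6, 3, 1, 0, 4, 1, 1, 4, 1, 6]
Counts: [1, 4, 0, 1, 2, 0, 2, 0, 0, 0]

Sorted: [0, 1, 1, 1, 1, 3, 4, 4, 6, 6]


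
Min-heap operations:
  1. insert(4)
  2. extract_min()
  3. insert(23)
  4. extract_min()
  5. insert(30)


insert(4) -> [4]
extract_min()->4, []
insert(23) -> [23]
extract_min()->23, []
insert(30) -> [30]

Final heap: [30]


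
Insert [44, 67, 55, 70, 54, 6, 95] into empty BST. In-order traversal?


Insert 44: root
Insert 67: R from 44
Insert 55: R from 44 -> L from 67
Insert 70: R from 44 -> R from 67
Insert 54: R from 44 -> L from 67 -> L from 55
Insert 6: L from 44
Insert 95: R from 44 -> R from 67 -> R from 70

In-order: [6, 44, 54, 55, 67, 70, 95]


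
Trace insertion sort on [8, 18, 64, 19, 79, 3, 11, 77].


Initial: [8, 18, 64, 19, 79, 3, 11, 77]
Insert 18: [8, 18, 64, 19, 79, 3, 11, 77]
Insert 64: [8, 18, 64, 19, 79, 3, 11, 77]
Insert 19: [8, 18, 19, 64, 79, 3, 11, 77]
Insert 79: [8, 18, 19, 64, 79, 3, 11, 77]
Insert 3: [3, 8, 18, 19, 64, 79, 11, 77]
Insert 11: [3, 8, 11, 18, 19, 64, 79, 77]
Insert 77: [3, 8, 11, 18, 19, 64, 77, 79]

Sorted: [3, 8, 11, 18, 19, 64, 77, 79]


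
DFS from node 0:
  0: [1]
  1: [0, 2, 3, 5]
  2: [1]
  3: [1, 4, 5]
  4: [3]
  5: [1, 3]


Visit 0, push [1]
Visit 1, push [5, 3, 2]
Visit 2, push []
Visit 3, push [5, 4]
Visit 4, push []
Visit 5, push []

DFS order: [0, 1, 2, 3, 4, 5]


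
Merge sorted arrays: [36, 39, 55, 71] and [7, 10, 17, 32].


Take 7 from B
Take 10 from B
Take 17 from B
Take 32 from B

Merged: [7, 10, 17, 32, 36, 39, 55, 71]


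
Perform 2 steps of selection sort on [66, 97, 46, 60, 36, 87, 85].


Initial: [66, 97, 46, 60, 36, 87, 85]
Step 1: min=36 at 4
  Swap: [36, 97, 46, 60, 66, 87, 85]
Step 2: min=46 at 2
  Swap: [36, 46, 97, 60, 66, 87, 85]

After 2 steps: [36, 46, 97, 60, 66, 87, 85]


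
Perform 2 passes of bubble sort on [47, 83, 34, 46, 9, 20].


Initial: [47, 83, 34, 46, 9, 20]
Pass 1: [47, 34, 46, 9, 20, 83] (4 swaps)
Pass 2: [34, 46, 9, 20, 47, 83] (4 swaps)

After 2 passes: [34, 46, 9, 20, 47, 83]


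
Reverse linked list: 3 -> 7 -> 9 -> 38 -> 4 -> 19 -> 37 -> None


Step 1: curr=3, set curr.next=prev(None) | reversed so far: 3
Step 2: curr=7, set curr.next=prev(3) | reversed so far: 7 -> 3
Step 3: curr=9, set curr.next=prev(7) | reversed so far: 9 -> 7 -> 3
Step 4: curr=38, set curr.next=prev(9) | reversed so far: 38 -> 9 -> 7 -> 3
Step 5: curr=4, set curr.next=prev(38) | reversed so far: 4 -> 38 -> 9 -> 7 -> 3
Step 6: curr=19, set curr.next=prev(4) | reversed so far: 19 -> 4 -> 38 -> 9 -> 7 -> 3
Step 7: curr=37, set curr.next=prev(19) | reversed so far: 37 -> 19 -> 4 -> 38 -> 9 -> 7 -> 3

37 -> 19 -> 4 -> 38 -> 9 -> 7 -> 3 -> None


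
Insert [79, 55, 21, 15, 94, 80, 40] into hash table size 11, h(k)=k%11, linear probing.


Insert 79: h=2 -> slot 2
Insert 55: h=0 -> slot 0
Insert 21: h=10 -> slot 10
Insert 15: h=4 -> slot 4
Insert 94: h=6 -> slot 6
Insert 80: h=3 -> slot 3
Insert 40: h=7 -> slot 7

Table: [55, None, 79, 80, 15, None, 94, 40, None, None, 21]


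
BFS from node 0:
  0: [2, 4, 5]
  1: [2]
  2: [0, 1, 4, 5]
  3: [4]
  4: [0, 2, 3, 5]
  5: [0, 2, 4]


Visit 0, enqueue [2, 4, 5]
Visit 2, enqueue [1]
Visit 4, enqueue [3]
Visit 5, enqueue []
Visit 1, enqueue []
Visit 3, enqueue []

BFS order: [0, 2, 4, 5, 1, 3]


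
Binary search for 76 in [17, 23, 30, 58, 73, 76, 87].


Step 1: lo=0, hi=6, mid=3, val=58
Step 2: lo=4, hi=6, mid=5, val=76

Found at index 5


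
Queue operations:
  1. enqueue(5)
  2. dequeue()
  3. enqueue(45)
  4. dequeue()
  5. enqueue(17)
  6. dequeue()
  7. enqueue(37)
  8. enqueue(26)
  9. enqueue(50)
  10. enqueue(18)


enqueue(5) -> [5]
dequeue()->5, []
enqueue(45) -> [45]
dequeue()->45, []
enqueue(17) -> [17]
dequeue()->17, []
enqueue(37) -> [37]
enqueue(26) -> [37, 26]
enqueue(50) -> [37, 26, 50]
enqueue(18) -> [37, 26, 50, 18]

Final queue: [37, 26, 50, 18]


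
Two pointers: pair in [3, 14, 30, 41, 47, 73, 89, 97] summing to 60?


lo=0(3)+hi=7(97)=100
lo=0(3)+hi=6(89)=92
lo=0(3)+hi=5(73)=76
lo=0(3)+hi=4(47)=50
lo=1(14)+hi=4(47)=61
lo=1(14)+hi=3(41)=55
lo=2(30)+hi=3(41)=71

No pair found


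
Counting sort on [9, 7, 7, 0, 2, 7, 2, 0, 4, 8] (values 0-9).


Input: [9, 7, 7, 0, 2, 7, 2, 0, 4, 8]
Counts: [2, 0, 2, 0, 1, 0, 0, 3, 1, 1]

Sorted: [0, 0, 2, 2, 4, 7, 7, 7, 8, 9]


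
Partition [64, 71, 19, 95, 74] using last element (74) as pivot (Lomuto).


Pivot: 74
  64 <= 74: advance i (no swap)
  71 <= 74: advance i (no swap)
  19 <= 74: advance i (no swap)
Place pivot at 3: [64, 71, 19, 74, 95]

Partitioned: [64, 71, 19, 74, 95]


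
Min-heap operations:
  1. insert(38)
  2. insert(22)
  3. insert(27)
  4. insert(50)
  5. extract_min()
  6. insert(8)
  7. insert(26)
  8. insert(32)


insert(38) -> [38]
insert(22) -> [22, 38]
insert(27) -> [22, 38, 27]
insert(50) -> [22, 38, 27, 50]
extract_min()->22, [27, 38, 50]
insert(8) -> [8, 27, 50, 38]
insert(26) -> [8, 26, 50, 38, 27]
insert(32) -> [8, 26, 32, 38, 27, 50]

Final heap: [8, 26, 32, 38, 27, 50]


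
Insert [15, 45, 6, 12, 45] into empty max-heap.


Insert 15: [15]
Insert 45: [45, 15]
Insert 6: [45, 15, 6]
Insert 12: [45, 15, 6, 12]
Insert 45: [45, 45, 6, 12, 15]

Final heap: [45, 45, 6, 12, 15]


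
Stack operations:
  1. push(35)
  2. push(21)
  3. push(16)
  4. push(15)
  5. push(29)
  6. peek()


push(35) -> [35]
push(21) -> [35, 21]
push(16) -> [35, 21, 16]
push(15) -> [35, 21, 16, 15]
push(29) -> [35, 21, 16, 15, 29]
peek()->29

Final stack: [35, 21, 16, 15, 29]


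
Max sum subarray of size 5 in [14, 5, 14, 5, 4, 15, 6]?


[0:5]: 42
[1:6]: 43
[2:7]: 44

Max: 44 at [2:7]


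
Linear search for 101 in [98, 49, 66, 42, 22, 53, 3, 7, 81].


i=0: 98!=101
i=1: 49!=101
i=2: 66!=101
i=3: 42!=101
i=4: 22!=101
i=5: 53!=101
i=6: 3!=101
i=7: 7!=101
i=8: 81!=101

Not found, 9 comps


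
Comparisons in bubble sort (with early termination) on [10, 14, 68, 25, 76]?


Algorithm: bubble sort (with early termination)
Input: [10, 14, 68, 25, 76]
Sorted: [10, 14, 25, 68, 76]

7


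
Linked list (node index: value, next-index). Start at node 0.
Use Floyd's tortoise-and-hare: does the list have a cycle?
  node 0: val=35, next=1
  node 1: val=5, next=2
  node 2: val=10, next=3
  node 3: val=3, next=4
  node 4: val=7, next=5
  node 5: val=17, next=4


Floyd's tortoise (slow, +1) and hare (fast, +2):
  init: slow=0, fast=0
  step 1: slow=1, fast=2
  step 2: slow=2, fast=4
  step 3: slow=3, fast=4
  step 4: slow=4, fast=4
  slow == fast at node 4: cycle detected

Cycle: yes


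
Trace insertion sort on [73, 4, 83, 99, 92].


Initial: [73, 4, 83, 99, 92]
Insert 4: [4, 73, 83, 99, 92]
Insert 83: [4, 73, 83, 99, 92]
Insert 99: [4, 73, 83, 99, 92]
Insert 92: [4, 73, 83, 92, 99]

Sorted: [4, 73, 83, 92, 99]


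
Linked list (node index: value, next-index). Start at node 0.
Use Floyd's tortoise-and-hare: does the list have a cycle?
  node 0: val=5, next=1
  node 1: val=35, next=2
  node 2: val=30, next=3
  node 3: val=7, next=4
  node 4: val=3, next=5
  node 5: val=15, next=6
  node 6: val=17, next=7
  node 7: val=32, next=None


Floyd's tortoise (slow, +1) and hare (fast, +2):
  init: slow=0, fast=0
  step 1: slow=1, fast=2
  step 2: slow=2, fast=4
  step 3: slow=3, fast=6
  step 4: fast 6->7->None, no cycle

Cycle: no


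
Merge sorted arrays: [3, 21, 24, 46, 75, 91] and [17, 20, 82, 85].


Take 3 from A
Take 17 from B
Take 20 from B
Take 21 from A
Take 24 from A
Take 46 from A
Take 75 from A
Take 82 from B
Take 85 from B

Merged: [3, 17, 20, 21, 24, 46, 75, 82, 85, 91]


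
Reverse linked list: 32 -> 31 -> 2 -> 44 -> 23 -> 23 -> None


Step 1: curr=32, set curr.next=prev(None) | reversed so far: 32
Step 2: curr=31, set curr.next=prev(32) | reversed so far: 31 -> 32
Step 3: curr=2, set curr.next=prev(31) | reversed so far: 2 -> 31 -> 32
Step 4: curr=44, set curr.next=prev(2) | reversed so far: 44 -> 2 -> 31 -> 32
Step 5: curr=23, set curr.next=prev(44) | reversed so far: 23 -> 44 -> 2 -> 31 -> 32
Step 6: curr=23, set curr.next=prev(23) | reversed so far: 23 -> 23 -> 44 -> 2 -> 31 -> 32

23 -> 23 -> 44 -> 2 -> 31 -> 32 -> None


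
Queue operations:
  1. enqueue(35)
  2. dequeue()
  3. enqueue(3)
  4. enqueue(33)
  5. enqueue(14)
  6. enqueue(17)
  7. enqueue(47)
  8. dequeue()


enqueue(35) -> [35]
dequeue()->35, []
enqueue(3) -> [3]
enqueue(33) -> [3, 33]
enqueue(14) -> [3, 33, 14]
enqueue(17) -> [3, 33, 14, 17]
enqueue(47) -> [3, 33, 14, 17, 47]
dequeue()->3, [33, 14, 17, 47]

Final queue: [33, 14, 17, 47]


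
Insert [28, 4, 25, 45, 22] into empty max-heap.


Insert 28: [28]
Insert 4: [28, 4]
Insert 25: [28, 4, 25]
Insert 45: [45, 28, 25, 4]
Insert 22: [45, 28, 25, 4, 22]

Final heap: [45, 28, 25, 4, 22]


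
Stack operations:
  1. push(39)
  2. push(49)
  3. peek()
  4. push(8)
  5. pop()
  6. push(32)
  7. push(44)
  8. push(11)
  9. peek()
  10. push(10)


push(39) -> [39]
push(49) -> [39, 49]
peek()->49
push(8) -> [39, 49, 8]
pop()->8, [39, 49]
push(32) -> [39, 49, 32]
push(44) -> [39, 49, 32, 44]
push(11) -> [39, 49, 32, 44, 11]
peek()->11
push(10) -> [39, 49, 32, 44, 11, 10]

Final stack: [39, 49, 32, 44, 11, 10]


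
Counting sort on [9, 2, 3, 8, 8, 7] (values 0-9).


Input: [9, 2, 3, 8, 8, 7]
Counts: [0, 0, 1, 1, 0, 0, 0, 1, 2, 1]

Sorted: [2, 3, 7, 8, 8, 9]


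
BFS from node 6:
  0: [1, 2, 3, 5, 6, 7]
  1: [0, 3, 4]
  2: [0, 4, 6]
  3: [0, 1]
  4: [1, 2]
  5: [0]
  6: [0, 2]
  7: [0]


Visit 6, enqueue [0, 2]
Visit 0, enqueue [1, 3, 5, 7]
Visit 2, enqueue [4]
Visit 1, enqueue []
Visit 3, enqueue []
Visit 5, enqueue []
Visit 7, enqueue []
Visit 4, enqueue []

BFS order: [6, 0, 2, 1, 3, 5, 7, 4]


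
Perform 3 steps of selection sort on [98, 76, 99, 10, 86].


Initial: [98, 76, 99, 10, 86]
Step 1: min=10 at 3
  Swap: [10, 76, 99, 98, 86]
Step 2: min=76 at 1
  Swap: [10, 76, 99, 98, 86]
Step 3: min=86 at 4
  Swap: [10, 76, 86, 98, 99]

After 3 steps: [10, 76, 86, 98, 99]


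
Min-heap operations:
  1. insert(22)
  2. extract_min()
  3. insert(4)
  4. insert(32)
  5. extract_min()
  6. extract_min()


insert(22) -> [22]
extract_min()->22, []
insert(4) -> [4]
insert(32) -> [4, 32]
extract_min()->4, [32]
extract_min()->32, []

Final heap: []


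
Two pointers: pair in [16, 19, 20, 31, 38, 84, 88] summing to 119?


lo=0(16)+hi=6(88)=104
lo=1(19)+hi=6(88)=107
lo=2(20)+hi=6(88)=108
lo=3(31)+hi=6(88)=119

Yes: 31+88=119


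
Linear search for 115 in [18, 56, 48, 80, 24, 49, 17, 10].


i=0: 18!=115
i=1: 56!=115
i=2: 48!=115
i=3: 80!=115
i=4: 24!=115
i=5: 49!=115
i=6: 17!=115
i=7: 10!=115

Not found, 8 comps


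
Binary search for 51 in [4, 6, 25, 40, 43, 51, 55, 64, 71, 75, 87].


Step 1: lo=0, hi=10, mid=5, val=51

Found at index 5


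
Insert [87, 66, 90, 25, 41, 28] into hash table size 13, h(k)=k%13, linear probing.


Insert 87: h=9 -> slot 9
Insert 66: h=1 -> slot 1
Insert 90: h=12 -> slot 12
Insert 25: h=12, 1 probes -> slot 0
Insert 41: h=2 -> slot 2
Insert 28: h=2, 1 probes -> slot 3

Table: [25, 66, 41, 28, None, None, None, None, None, 87, None, None, 90]


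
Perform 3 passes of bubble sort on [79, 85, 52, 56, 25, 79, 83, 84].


Initial: [79, 85, 52, 56, 25, 79, 83, 84]
Pass 1: [79, 52, 56, 25, 79, 83, 84, 85] (6 swaps)
Pass 2: [52, 56, 25, 79, 79, 83, 84, 85] (3 swaps)
Pass 3: [52, 25, 56, 79, 79, 83, 84, 85] (1 swaps)

After 3 passes: [52, 25, 56, 79, 79, 83, 84, 85]


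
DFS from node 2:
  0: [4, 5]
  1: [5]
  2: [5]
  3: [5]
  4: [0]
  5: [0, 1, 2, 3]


Visit 2, push [5]
Visit 5, push [3, 1, 0]
Visit 0, push [4]
Visit 4, push []
Visit 1, push []
Visit 3, push []

DFS order: [2, 5, 0, 4, 1, 3]


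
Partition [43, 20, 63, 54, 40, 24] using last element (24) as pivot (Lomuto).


Pivot: 24
  20 <= 24: swap -> [20, 43, 63, 54, 40, 24]
Place pivot at 1: [20, 24, 63, 54, 40, 43]

Partitioned: [20, 24, 63, 54, 40, 43]


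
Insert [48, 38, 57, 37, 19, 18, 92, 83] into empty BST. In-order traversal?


Insert 48: root
Insert 38: L from 48
Insert 57: R from 48
Insert 37: L from 48 -> L from 38
Insert 19: L from 48 -> L from 38 -> L from 37
Insert 18: L from 48 -> L from 38 -> L from 37 -> L from 19
Insert 92: R from 48 -> R from 57
Insert 83: R from 48 -> R from 57 -> L from 92

In-order: [18, 19, 37, 38, 48, 57, 83, 92]


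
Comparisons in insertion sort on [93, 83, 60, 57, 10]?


Algorithm: insertion sort
Input: [93, 83, 60, 57, 10]
Sorted: [10, 57, 60, 83, 93]

10


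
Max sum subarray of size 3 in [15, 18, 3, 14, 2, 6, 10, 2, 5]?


[0:3]: 36
[1:4]: 35
[2:5]: 19
[3:6]: 22
[4:7]: 18
[5:8]: 18
[6:9]: 17

Max: 36 at [0:3]


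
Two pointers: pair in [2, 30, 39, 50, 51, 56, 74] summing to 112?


lo=0(2)+hi=6(74)=76
lo=1(30)+hi=6(74)=104
lo=2(39)+hi=6(74)=113
lo=2(39)+hi=5(56)=95
lo=3(50)+hi=5(56)=106
lo=4(51)+hi=5(56)=107

No pair found


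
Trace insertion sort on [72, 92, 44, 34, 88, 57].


Initial: [72, 92, 44, 34, 88, 57]
Insert 92: [72, 92, 44, 34, 88, 57]
Insert 44: [44, 72, 92, 34, 88, 57]
Insert 34: [34, 44, 72, 92, 88, 57]
Insert 88: [34, 44, 72, 88, 92, 57]
Insert 57: [34, 44, 57, 72, 88, 92]

Sorted: [34, 44, 57, 72, 88, 92]


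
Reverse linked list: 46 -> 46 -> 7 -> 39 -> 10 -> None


Step 1: curr=46, set curr.next=prev(None) | reversed so far: 46
Step 2: curr=46, set curr.next=prev(46) | reversed so far: 46 -> 46
Step 3: curr=7, set curr.next=prev(46) | reversed so far: 7 -> 46 -> 46
Step 4: curr=39, set curr.next=prev(7) | reversed so far: 39 -> 7 -> 46 -> 46
Step 5: curr=10, set curr.next=prev(39) | reversed so far: 10 -> 39 -> 7 -> 46 -> 46

10 -> 39 -> 7 -> 46 -> 46 -> None


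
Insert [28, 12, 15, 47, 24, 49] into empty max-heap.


Insert 28: [28]
Insert 12: [28, 12]
Insert 15: [28, 12, 15]
Insert 47: [47, 28, 15, 12]
Insert 24: [47, 28, 15, 12, 24]
Insert 49: [49, 28, 47, 12, 24, 15]

Final heap: [49, 28, 47, 12, 24, 15]


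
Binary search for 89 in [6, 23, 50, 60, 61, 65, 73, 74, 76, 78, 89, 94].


Step 1: lo=0, hi=11, mid=5, val=65
Step 2: lo=6, hi=11, mid=8, val=76
Step 3: lo=9, hi=11, mid=10, val=89

Found at index 10


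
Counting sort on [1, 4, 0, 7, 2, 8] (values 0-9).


Input: [1, 4, 0, 7, 2, 8]
Counts: [1, 1, 1, 0, 1, 0, 0, 1, 1, 0]

Sorted: [0, 1, 2, 4, 7, 8]


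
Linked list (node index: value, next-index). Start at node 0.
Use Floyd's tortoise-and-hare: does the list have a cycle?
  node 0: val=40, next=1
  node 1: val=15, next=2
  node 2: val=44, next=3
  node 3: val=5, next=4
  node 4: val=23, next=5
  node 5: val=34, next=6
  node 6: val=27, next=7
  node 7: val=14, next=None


Floyd's tortoise (slow, +1) and hare (fast, +2):
  init: slow=0, fast=0
  step 1: slow=1, fast=2
  step 2: slow=2, fast=4
  step 3: slow=3, fast=6
  step 4: fast 6->7->None, no cycle

Cycle: no


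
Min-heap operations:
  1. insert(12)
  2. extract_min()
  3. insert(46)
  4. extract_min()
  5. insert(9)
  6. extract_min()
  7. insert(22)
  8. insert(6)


insert(12) -> [12]
extract_min()->12, []
insert(46) -> [46]
extract_min()->46, []
insert(9) -> [9]
extract_min()->9, []
insert(22) -> [22]
insert(6) -> [6, 22]

Final heap: [6, 22]


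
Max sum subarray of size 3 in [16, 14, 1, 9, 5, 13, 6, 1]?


[0:3]: 31
[1:4]: 24
[2:5]: 15
[3:6]: 27
[4:7]: 24
[5:8]: 20

Max: 31 at [0:3]


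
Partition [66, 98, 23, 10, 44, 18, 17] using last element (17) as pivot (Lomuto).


Pivot: 17
  10 <= 17: swap -> [10, 98, 23, 66, 44, 18, 17]
Place pivot at 1: [10, 17, 23, 66, 44, 18, 98]

Partitioned: [10, 17, 23, 66, 44, 18, 98]


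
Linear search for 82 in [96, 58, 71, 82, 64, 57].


i=0: 96!=82
i=1: 58!=82
i=2: 71!=82
i=3: 82==82 found!

Found at 3, 4 comps


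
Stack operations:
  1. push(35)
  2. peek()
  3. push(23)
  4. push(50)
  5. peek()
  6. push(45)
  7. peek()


push(35) -> [35]
peek()->35
push(23) -> [35, 23]
push(50) -> [35, 23, 50]
peek()->50
push(45) -> [35, 23, 50, 45]
peek()->45

Final stack: [35, 23, 50, 45]


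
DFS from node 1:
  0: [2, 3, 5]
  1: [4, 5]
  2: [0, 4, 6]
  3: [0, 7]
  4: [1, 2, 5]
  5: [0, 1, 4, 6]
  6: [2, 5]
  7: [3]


Visit 1, push [5, 4]
Visit 4, push [5, 2]
Visit 2, push [6, 0]
Visit 0, push [5, 3]
Visit 3, push [7]
Visit 7, push []
Visit 5, push [6]
Visit 6, push []

DFS order: [1, 4, 2, 0, 3, 7, 5, 6]


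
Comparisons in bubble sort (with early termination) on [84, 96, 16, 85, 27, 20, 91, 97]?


Algorithm: bubble sort (with early termination)
Input: [84, 96, 16, 85, 27, 20, 91, 97]
Sorted: [16, 20, 27, 84, 85, 91, 96, 97]

25


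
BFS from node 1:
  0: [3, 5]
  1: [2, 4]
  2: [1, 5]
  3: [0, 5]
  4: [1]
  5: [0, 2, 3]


Visit 1, enqueue [2, 4]
Visit 2, enqueue [5]
Visit 4, enqueue []
Visit 5, enqueue [0, 3]
Visit 0, enqueue []
Visit 3, enqueue []

BFS order: [1, 2, 4, 5, 0, 3]


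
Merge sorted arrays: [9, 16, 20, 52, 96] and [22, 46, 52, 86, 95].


Take 9 from A
Take 16 from A
Take 20 from A
Take 22 from B
Take 46 from B
Take 52 from A
Take 52 from B
Take 86 from B
Take 95 from B

Merged: [9, 16, 20, 22, 46, 52, 52, 86, 95, 96]


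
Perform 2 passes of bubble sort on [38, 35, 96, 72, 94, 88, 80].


Initial: [38, 35, 96, 72, 94, 88, 80]
Pass 1: [35, 38, 72, 94, 88, 80, 96] (5 swaps)
Pass 2: [35, 38, 72, 88, 80, 94, 96] (2 swaps)

After 2 passes: [35, 38, 72, 88, 80, 94, 96]


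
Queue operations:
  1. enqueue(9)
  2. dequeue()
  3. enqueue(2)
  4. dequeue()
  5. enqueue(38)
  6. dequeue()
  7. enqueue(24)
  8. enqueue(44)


enqueue(9) -> [9]
dequeue()->9, []
enqueue(2) -> [2]
dequeue()->2, []
enqueue(38) -> [38]
dequeue()->38, []
enqueue(24) -> [24]
enqueue(44) -> [24, 44]

Final queue: [24, 44]


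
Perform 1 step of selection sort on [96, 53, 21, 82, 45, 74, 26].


Initial: [96, 53, 21, 82, 45, 74, 26]
Step 1: min=21 at 2
  Swap: [21, 53, 96, 82, 45, 74, 26]

After 1 step: [21, 53, 96, 82, 45, 74, 26]


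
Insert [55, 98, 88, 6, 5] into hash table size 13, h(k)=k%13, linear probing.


Insert 55: h=3 -> slot 3
Insert 98: h=7 -> slot 7
Insert 88: h=10 -> slot 10
Insert 6: h=6 -> slot 6
Insert 5: h=5 -> slot 5

Table: [None, None, None, 55, None, 5, 6, 98, None, None, 88, None, None]


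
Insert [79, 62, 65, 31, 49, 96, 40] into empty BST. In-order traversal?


Insert 79: root
Insert 62: L from 79
Insert 65: L from 79 -> R from 62
Insert 31: L from 79 -> L from 62
Insert 49: L from 79 -> L from 62 -> R from 31
Insert 96: R from 79
Insert 40: L from 79 -> L from 62 -> R from 31 -> L from 49

In-order: [31, 40, 49, 62, 65, 79, 96]


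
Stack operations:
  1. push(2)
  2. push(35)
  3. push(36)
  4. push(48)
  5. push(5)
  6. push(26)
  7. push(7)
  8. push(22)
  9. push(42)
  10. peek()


push(2) -> [2]
push(35) -> [2, 35]
push(36) -> [2, 35, 36]
push(48) -> [2, 35, 36, 48]
push(5) -> [2, 35, 36, 48, 5]
push(26) -> [2, 35, 36, 48, 5, 26]
push(7) -> [2, 35, 36, 48, 5, 26, 7]
push(22) -> [2, 35, 36, 48, 5, 26, 7, 22]
push(42) -> [2, 35, 36, 48, 5, 26, 7, 22, 42]
peek()->42

Final stack: [2, 35, 36, 48, 5, 26, 7, 22, 42]


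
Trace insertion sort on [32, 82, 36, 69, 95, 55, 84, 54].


Initial: [32, 82, 36, 69, 95, 55, 84, 54]
Insert 82: [32, 82, 36, 69, 95, 55, 84, 54]
Insert 36: [32, 36, 82, 69, 95, 55, 84, 54]
Insert 69: [32, 36, 69, 82, 95, 55, 84, 54]
Insert 95: [32, 36, 69, 82, 95, 55, 84, 54]
Insert 55: [32, 36, 55, 69, 82, 95, 84, 54]
Insert 84: [32, 36, 55, 69, 82, 84, 95, 54]
Insert 54: [32, 36, 54, 55, 69, 82, 84, 95]

Sorted: [32, 36, 54, 55, 69, 82, 84, 95]


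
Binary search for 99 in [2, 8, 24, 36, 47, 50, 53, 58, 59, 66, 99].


Step 1: lo=0, hi=10, mid=5, val=50
Step 2: lo=6, hi=10, mid=8, val=59
Step 3: lo=9, hi=10, mid=9, val=66
Step 4: lo=10, hi=10, mid=10, val=99

Found at index 10


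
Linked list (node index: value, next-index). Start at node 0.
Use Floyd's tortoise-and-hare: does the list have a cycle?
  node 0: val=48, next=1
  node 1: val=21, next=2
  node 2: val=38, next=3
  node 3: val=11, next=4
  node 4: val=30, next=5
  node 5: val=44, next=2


Floyd's tortoise (slow, +1) and hare (fast, +2):
  init: slow=0, fast=0
  step 1: slow=1, fast=2
  step 2: slow=2, fast=4
  step 3: slow=3, fast=2
  step 4: slow=4, fast=4
  slow == fast at node 4: cycle detected

Cycle: yes


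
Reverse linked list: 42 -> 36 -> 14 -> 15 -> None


Step 1: curr=42, set curr.next=prev(None) | reversed so far: 42
Step 2: curr=36, set curr.next=prev(42) | reversed so far: 36 -> 42
Step 3: curr=14, set curr.next=prev(36) | reversed so far: 14 -> 36 -> 42
Step 4: curr=15, set curr.next=prev(14) | reversed so far: 15 -> 14 -> 36 -> 42

15 -> 14 -> 36 -> 42 -> None


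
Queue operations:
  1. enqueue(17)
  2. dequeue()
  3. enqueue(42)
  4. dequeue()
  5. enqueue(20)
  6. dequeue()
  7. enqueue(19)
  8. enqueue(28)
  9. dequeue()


enqueue(17) -> [17]
dequeue()->17, []
enqueue(42) -> [42]
dequeue()->42, []
enqueue(20) -> [20]
dequeue()->20, []
enqueue(19) -> [19]
enqueue(28) -> [19, 28]
dequeue()->19, [28]

Final queue: [28]


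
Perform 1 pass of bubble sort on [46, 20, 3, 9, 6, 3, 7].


Initial: [46, 20, 3, 9, 6, 3, 7]
Pass 1: [20, 3, 9, 6, 3, 7, 46] (6 swaps)

After 1 pass: [20, 3, 9, 6, 3, 7, 46]


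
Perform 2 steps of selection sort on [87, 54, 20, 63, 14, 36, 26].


Initial: [87, 54, 20, 63, 14, 36, 26]
Step 1: min=14 at 4
  Swap: [14, 54, 20, 63, 87, 36, 26]
Step 2: min=20 at 2
  Swap: [14, 20, 54, 63, 87, 36, 26]

After 2 steps: [14, 20, 54, 63, 87, 36, 26]


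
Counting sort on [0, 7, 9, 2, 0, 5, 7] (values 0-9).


Input: [0, 7, 9, 2, 0, 5, 7]
Counts: [2, 0, 1, 0, 0, 1, 0, 2, 0, 1]

Sorted: [0, 0, 2, 5, 7, 7, 9]


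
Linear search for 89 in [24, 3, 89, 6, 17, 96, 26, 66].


i=0: 24!=89
i=1: 3!=89
i=2: 89==89 found!

Found at 2, 3 comps


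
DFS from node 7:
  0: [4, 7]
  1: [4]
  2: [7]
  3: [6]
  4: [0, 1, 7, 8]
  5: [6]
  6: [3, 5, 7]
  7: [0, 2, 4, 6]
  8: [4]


Visit 7, push [6, 4, 2, 0]
Visit 0, push [4]
Visit 4, push [8, 1]
Visit 1, push []
Visit 8, push []
Visit 2, push []
Visit 6, push [5, 3]
Visit 3, push []
Visit 5, push []

DFS order: [7, 0, 4, 1, 8, 2, 6, 3, 5]


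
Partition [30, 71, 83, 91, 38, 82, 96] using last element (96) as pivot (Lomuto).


Pivot: 96
  30 <= 96: advance i (no swap)
  71 <= 96: advance i (no swap)
  83 <= 96: advance i (no swap)
  91 <= 96: advance i (no swap)
  38 <= 96: advance i (no swap)
  82 <= 96: advance i (no swap)
Place pivot at 6: [30, 71, 83, 91, 38, 82, 96]

Partitioned: [30, 71, 83, 91, 38, 82, 96]


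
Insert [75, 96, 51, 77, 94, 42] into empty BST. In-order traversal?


Insert 75: root
Insert 96: R from 75
Insert 51: L from 75
Insert 77: R from 75 -> L from 96
Insert 94: R from 75 -> L from 96 -> R from 77
Insert 42: L from 75 -> L from 51

In-order: [42, 51, 75, 77, 94, 96]


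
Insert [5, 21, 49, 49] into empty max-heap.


Insert 5: [5]
Insert 21: [21, 5]
Insert 49: [49, 5, 21]
Insert 49: [49, 49, 21, 5]

Final heap: [49, 49, 21, 5]


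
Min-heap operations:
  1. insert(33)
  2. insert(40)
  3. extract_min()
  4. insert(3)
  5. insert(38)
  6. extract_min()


insert(33) -> [33]
insert(40) -> [33, 40]
extract_min()->33, [40]
insert(3) -> [3, 40]
insert(38) -> [3, 40, 38]
extract_min()->3, [38, 40]

Final heap: [38, 40]


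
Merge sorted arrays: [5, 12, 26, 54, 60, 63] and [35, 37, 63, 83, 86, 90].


Take 5 from A
Take 12 from A
Take 26 from A
Take 35 from B
Take 37 from B
Take 54 from A
Take 60 from A
Take 63 from A

Merged: [5, 12, 26, 35, 37, 54, 60, 63, 63, 83, 86, 90]


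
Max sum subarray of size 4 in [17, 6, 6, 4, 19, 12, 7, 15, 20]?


[0:4]: 33
[1:5]: 35
[2:6]: 41
[3:7]: 42
[4:8]: 53
[5:9]: 54

Max: 54 at [5:9]


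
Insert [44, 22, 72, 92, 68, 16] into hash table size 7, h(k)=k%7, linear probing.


Insert 44: h=2 -> slot 2
Insert 22: h=1 -> slot 1
Insert 72: h=2, 1 probes -> slot 3
Insert 92: h=1, 3 probes -> slot 4
Insert 68: h=5 -> slot 5
Insert 16: h=2, 4 probes -> slot 6

Table: [None, 22, 44, 72, 92, 68, 16]


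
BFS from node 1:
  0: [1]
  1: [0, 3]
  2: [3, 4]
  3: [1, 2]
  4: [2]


Visit 1, enqueue [0, 3]
Visit 0, enqueue []
Visit 3, enqueue [2]
Visit 2, enqueue [4]
Visit 4, enqueue []

BFS order: [1, 0, 3, 2, 4]


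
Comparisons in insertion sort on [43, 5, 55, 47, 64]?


Algorithm: insertion sort
Input: [43, 5, 55, 47, 64]
Sorted: [5, 43, 47, 55, 64]

5


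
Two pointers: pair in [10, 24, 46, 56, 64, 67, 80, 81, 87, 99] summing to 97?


lo=0(10)+hi=9(99)=109
lo=0(10)+hi=8(87)=97

Yes: 10+87=97


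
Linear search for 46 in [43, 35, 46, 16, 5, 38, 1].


i=0: 43!=46
i=1: 35!=46
i=2: 46==46 found!

Found at 2, 3 comps


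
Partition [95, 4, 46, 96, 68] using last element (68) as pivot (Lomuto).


Pivot: 68
  4 <= 68: swap -> [4, 95, 46, 96, 68]
  46 <= 68: swap -> [4, 46, 95, 96, 68]
Place pivot at 2: [4, 46, 68, 96, 95]

Partitioned: [4, 46, 68, 96, 95]


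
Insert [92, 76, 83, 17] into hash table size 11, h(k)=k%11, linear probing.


Insert 92: h=4 -> slot 4
Insert 76: h=10 -> slot 10
Insert 83: h=6 -> slot 6
Insert 17: h=6, 1 probes -> slot 7

Table: [None, None, None, None, 92, None, 83, 17, None, None, 76]


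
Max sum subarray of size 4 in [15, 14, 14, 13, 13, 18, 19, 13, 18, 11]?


[0:4]: 56
[1:5]: 54
[2:6]: 58
[3:7]: 63
[4:8]: 63
[5:9]: 68
[6:10]: 61

Max: 68 at [5:9]


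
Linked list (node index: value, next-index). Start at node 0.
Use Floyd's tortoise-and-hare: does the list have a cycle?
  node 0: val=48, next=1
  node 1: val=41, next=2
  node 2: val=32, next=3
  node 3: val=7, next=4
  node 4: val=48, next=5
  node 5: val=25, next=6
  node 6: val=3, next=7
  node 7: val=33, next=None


Floyd's tortoise (slow, +1) and hare (fast, +2):
  init: slow=0, fast=0
  step 1: slow=1, fast=2
  step 2: slow=2, fast=4
  step 3: slow=3, fast=6
  step 4: fast 6->7->None, no cycle

Cycle: no


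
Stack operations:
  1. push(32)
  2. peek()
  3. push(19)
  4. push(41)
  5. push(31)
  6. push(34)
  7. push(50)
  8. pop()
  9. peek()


push(32) -> [32]
peek()->32
push(19) -> [32, 19]
push(41) -> [32, 19, 41]
push(31) -> [32, 19, 41, 31]
push(34) -> [32, 19, 41, 31, 34]
push(50) -> [32, 19, 41, 31, 34, 50]
pop()->50, [32, 19, 41, 31, 34]
peek()->34

Final stack: [32, 19, 41, 31, 34]


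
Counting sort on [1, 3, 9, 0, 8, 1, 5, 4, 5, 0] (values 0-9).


Input: [1, 3, 9, 0, 8, 1, 5, 4, 5, 0]
Counts: [2, 2, 0, 1, 1, 2, 0, 0, 1, 1]

Sorted: [0, 0, 1, 1, 3, 4, 5, 5, 8, 9]


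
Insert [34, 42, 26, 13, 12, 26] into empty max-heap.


Insert 34: [34]
Insert 42: [42, 34]
Insert 26: [42, 34, 26]
Insert 13: [42, 34, 26, 13]
Insert 12: [42, 34, 26, 13, 12]
Insert 26: [42, 34, 26, 13, 12, 26]

Final heap: [42, 34, 26, 13, 12, 26]


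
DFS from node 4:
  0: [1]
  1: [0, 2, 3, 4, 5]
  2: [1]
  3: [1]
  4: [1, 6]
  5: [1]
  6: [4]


Visit 4, push [6, 1]
Visit 1, push [5, 3, 2, 0]
Visit 0, push []
Visit 2, push []
Visit 3, push []
Visit 5, push []
Visit 6, push []

DFS order: [4, 1, 0, 2, 3, 5, 6]


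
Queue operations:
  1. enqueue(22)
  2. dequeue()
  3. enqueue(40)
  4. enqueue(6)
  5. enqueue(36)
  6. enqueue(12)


enqueue(22) -> [22]
dequeue()->22, []
enqueue(40) -> [40]
enqueue(6) -> [40, 6]
enqueue(36) -> [40, 6, 36]
enqueue(12) -> [40, 6, 36, 12]

Final queue: [40, 6, 36, 12]


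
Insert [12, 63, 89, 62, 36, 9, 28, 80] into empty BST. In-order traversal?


Insert 12: root
Insert 63: R from 12
Insert 89: R from 12 -> R from 63
Insert 62: R from 12 -> L from 63
Insert 36: R from 12 -> L from 63 -> L from 62
Insert 9: L from 12
Insert 28: R from 12 -> L from 63 -> L from 62 -> L from 36
Insert 80: R from 12 -> R from 63 -> L from 89

In-order: [9, 12, 28, 36, 62, 63, 80, 89]


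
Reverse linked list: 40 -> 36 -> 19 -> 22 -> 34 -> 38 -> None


Step 1: curr=40, set curr.next=prev(None) | reversed so far: 40
Step 2: curr=36, set curr.next=prev(40) | reversed so far: 36 -> 40
Step 3: curr=19, set curr.next=prev(36) | reversed so far: 19 -> 36 -> 40
Step 4: curr=22, set curr.next=prev(19) | reversed so far: 22 -> 19 -> 36 -> 40
Step 5: curr=34, set curr.next=prev(22) | reversed so far: 34 -> 22 -> 19 -> 36 -> 40
Step 6: curr=38, set curr.next=prev(34) | reversed so far: 38 -> 34 -> 22 -> 19 -> 36 -> 40

38 -> 34 -> 22 -> 19 -> 36 -> 40 -> None


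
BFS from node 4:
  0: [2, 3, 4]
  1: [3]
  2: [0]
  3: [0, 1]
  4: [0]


Visit 4, enqueue [0]
Visit 0, enqueue [2, 3]
Visit 2, enqueue []
Visit 3, enqueue [1]
Visit 1, enqueue []

BFS order: [4, 0, 2, 3, 1]


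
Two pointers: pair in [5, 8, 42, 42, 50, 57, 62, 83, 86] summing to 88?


lo=0(5)+hi=8(86)=91
lo=0(5)+hi=7(83)=88

Yes: 5+83=88


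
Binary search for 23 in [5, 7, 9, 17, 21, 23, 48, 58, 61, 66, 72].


Step 1: lo=0, hi=10, mid=5, val=23

Found at index 5


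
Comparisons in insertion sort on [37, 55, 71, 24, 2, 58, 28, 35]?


Algorithm: insertion sort
Input: [37, 55, 71, 24, 2, 58, 28, 35]
Sorted: [2, 24, 28, 35, 37, 55, 58, 71]

21


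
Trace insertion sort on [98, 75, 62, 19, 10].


Initial: [98, 75, 62, 19, 10]
Insert 75: [75, 98, 62, 19, 10]
Insert 62: [62, 75, 98, 19, 10]
Insert 19: [19, 62, 75, 98, 10]
Insert 10: [10, 19, 62, 75, 98]

Sorted: [10, 19, 62, 75, 98]


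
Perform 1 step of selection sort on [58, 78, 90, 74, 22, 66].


Initial: [58, 78, 90, 74, 22, 66]
Step 1: min=22 at 4
  Swap: [22, 78, 90, 74, 58, 66]

After 1 step: [22, 78, 90, 74, 58, 66]


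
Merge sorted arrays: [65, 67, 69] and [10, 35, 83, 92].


Take 10 from B
Take 35 from B
Take 65 from A
Take 67 from A
Take 69 from A

Merged: [10, 35, 65, 67, 69, 83, 92]


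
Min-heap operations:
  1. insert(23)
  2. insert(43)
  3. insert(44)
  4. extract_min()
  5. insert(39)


insert(23) -> [23]
insert(43) -> [23, 43]
insert(44) -> [23, 43, 44]
extract_min()->23, [43, 44]
insert(39) -> [39, 44, 43]

Final heap: [39, 44, 43]


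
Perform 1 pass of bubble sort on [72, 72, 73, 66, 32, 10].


Initial: [72, 72, 73, 66, 32, 10]
Pass 1: [72, 72, 66, 32, 10, 73] (3 swaps)

After 1 pass: [72, 72, 66, 32, 10, 73]


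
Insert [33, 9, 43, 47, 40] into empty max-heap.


Insert 33: [33]
Insert 9: [33, 9]
Insert 43: [43, 9, 33]
Insert 47: [47, 43, 33, 9]
Insert 40: [47, 43, 33, 9, 40]

Final heap: [47, 43, 33, 9, 40]


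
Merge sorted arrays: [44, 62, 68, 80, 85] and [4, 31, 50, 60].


Take 4 from B
Take 31 from B
Take 44 from A
Take 50 from B
Take 60 from B

Merged: [4, 31, 44, 50, 60, 62, 68, 80, 85]


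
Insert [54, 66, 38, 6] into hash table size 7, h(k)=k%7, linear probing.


Insert 54: h=5 -> slot 5
Insert 66: h=3 -> slot 3
Insert 38: h=3, 1 probes -> slot 4
Insert 6: h=6 -> slot 6

Table: [None, None, None, 66, 38, 54, 6]


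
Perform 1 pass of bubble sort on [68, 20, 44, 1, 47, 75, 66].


Initial: [68, 20, 44, 1, 47, 75, 66]
Pass 1: [20, 44, 1, 47, 68, 66, 75] (5 swaps)

After 1 pass: [20, 44, 1, 47, 68, 66, 75]


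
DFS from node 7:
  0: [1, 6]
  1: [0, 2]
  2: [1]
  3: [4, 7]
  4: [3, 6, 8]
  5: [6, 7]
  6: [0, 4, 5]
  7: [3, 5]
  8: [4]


Visit 7, push [5, 3]
Visit 3, push [4]
Visit 4, push [8, 6]
Visit 6, push [5, 0]
Visit 0, push [1]
Visit 1, push [2]
Visit 2, push []
Visit 5, push []
Visit 8, push []

DFS order: [7, 3, 4, 6, 0, 1, 2, 5, 8]


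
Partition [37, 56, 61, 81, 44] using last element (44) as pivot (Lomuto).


Pivot: 44
  37 <= 44: advance i (no swap)
Place pivot at 1: [37, 44, 61, 81, 56]

Partitioned: [37, 44, 61, 81, 56]


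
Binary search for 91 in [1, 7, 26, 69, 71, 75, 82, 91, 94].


Step 1: lo=0, hi=8, mid=4, val=71
Step 2: lo=5, hi=8, mid=6, val=82
Step 3: lo=7, hi=8, mid=7, val=91

Found at index 7


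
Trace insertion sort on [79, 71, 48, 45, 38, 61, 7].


Initial: [79, 71, 48, 45, 38, 61, 7]
Insert 71: [71, 79, 48, 45, 38, 61, 7]
Insert 48: [48, 71, 79, 45, 38, 61, 7]
Insert 45: [45, 48, 71, 79, 38, 61, 7]
Insert 38: [38, 45, 48, 71, 79, 61, 7]
Insert 61: [38, 45, 48, 61, 71, 79, 7]
Insert 7: [7, 38, 45, 48, 61, 71, 79]

Sorted: [7, 38, 45, 48, 61, 71, 79]


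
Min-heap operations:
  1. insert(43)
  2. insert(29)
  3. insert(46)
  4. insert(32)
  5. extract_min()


insert(43) -> [43]
insert(29) -> [29, 43]
insert(46) -> [29, 43, 46]
insert(32) -> [29, 32, 46, 43]
extract_min()->29, [32, 43, 46]

Final heap: [32, 43, 46]


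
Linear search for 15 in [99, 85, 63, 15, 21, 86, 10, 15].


i=0: 99!=15
i=1: 85!=15
i=2: 63!=15
i=3: 15==15 found!

Found at 3, 4 comps


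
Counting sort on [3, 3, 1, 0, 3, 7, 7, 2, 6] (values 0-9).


Input: [3, 3, 1, 0, 3, 7, 7, 2, 6]
Counts: [1, 1, 1, 3, 0, 0, 1, 2, 0, 0]

Sorted: [0, 1, 2, 3, 3, 3, 6, 7, 7]


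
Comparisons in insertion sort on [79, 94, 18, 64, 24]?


Algorithm: insertion sort
Input: [79, 94, 18, 64, 24]
Sorted: [18, 24, 64, 79, 94]

10


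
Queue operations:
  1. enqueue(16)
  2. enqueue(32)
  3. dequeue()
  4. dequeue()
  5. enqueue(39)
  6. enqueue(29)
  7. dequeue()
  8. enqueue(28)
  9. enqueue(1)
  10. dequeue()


enqueue(16) -> [16]
enqueue(32) -> [16, 32]
dequeue()->16, [32]
dequeue()->32, []
enqueue(39) -> [39]
enqueue(29) -> [39, 29]
dequeue()->39, [29]
enqueue(28) -> [29, 28]
enqueue(1) -> [29, 28, 1]
dequeue()->29, [28, 1]

Final queue: [28, 1]


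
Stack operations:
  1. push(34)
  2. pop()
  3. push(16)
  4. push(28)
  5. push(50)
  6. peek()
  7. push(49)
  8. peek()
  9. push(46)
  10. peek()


push(34) -> [34]
pop()->34, []
push(16) -> [16]
push(28) -> [16, 28]
push(50) -> [16, 28, 50]
peek()->50
push(49) -> [16, 28, 50, 49]
peek()->49
push(46) -> [16, 28, 50, 49, 46]
peek()->46

Final stack: [16, 28, 50, 49, 46]


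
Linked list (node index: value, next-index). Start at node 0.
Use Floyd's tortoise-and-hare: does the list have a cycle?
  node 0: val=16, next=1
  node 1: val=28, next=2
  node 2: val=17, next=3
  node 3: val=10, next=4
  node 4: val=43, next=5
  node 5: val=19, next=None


Floyd's tortoise (slow, +1) and hare (fast, +2):
  init: slow=0, fast=0
  step 1: slow=1, fast=2
  step 2: slow=2, fast=4
  step 3: fast 4->5->None, no cycle

Cycle: no
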